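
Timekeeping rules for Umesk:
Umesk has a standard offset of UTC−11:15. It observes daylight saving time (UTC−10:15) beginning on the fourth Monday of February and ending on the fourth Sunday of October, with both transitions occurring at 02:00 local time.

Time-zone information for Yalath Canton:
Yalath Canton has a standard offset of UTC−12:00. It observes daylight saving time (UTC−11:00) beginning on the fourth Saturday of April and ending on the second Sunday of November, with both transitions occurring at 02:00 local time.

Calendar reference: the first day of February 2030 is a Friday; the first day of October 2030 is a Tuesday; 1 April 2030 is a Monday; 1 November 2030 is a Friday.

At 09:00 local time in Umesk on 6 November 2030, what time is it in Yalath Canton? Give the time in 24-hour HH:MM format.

1 February 2030 is a Friday, so the first Monday is February 4 and the fourth is February 25.
1 October 2030 is a Tuesday, so the first Sunday is October 6 and the fourth is October 27.
6 November 2030 does not fall between 25 February and 27 October, so daylight saving is not in effect and Umesk is at UTC−11:15.
09:00 Umesk + 11h15m = 20:15 UTC.
1 April 2030 is a Monday, so the first Saturday is April 6 and the fourth is April 27.
1 November 2030 is a Friday, so the first Sunday is November 3 and the second is November 10.
At the standard offset (UTC−12:00), 20:15 UTC − 12h = 08:15 Yalath Canton standard time.
The standard-time date in Yalath Canton, 6 November 2030, falls between 27 April and 10 November, so daylight saving is in effect and Yalath Canton is at UTC−11:00.
20:15 UTC − 11h = 09:15 Yalath Canton.

09:15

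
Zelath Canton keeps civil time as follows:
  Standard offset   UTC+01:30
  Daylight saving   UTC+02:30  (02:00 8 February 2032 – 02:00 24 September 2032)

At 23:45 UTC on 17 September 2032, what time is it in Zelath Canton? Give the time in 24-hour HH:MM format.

At the standard offset (UTC+01:30), 23:45 UTC + 1h30m = 01:15 Zelath Canton standard time (rolling into the next day, 18 September 2032).
The standard-time date in Zelath Canton, 18 September 2032, lies within the daylight-saving period (8 February – 24 September), so Zelath Canton is on daylight time, UTC+02:30.
23:45 UTC + 2h30m = 02:15 local (rolling into the next day, 18 September 2032).

02:15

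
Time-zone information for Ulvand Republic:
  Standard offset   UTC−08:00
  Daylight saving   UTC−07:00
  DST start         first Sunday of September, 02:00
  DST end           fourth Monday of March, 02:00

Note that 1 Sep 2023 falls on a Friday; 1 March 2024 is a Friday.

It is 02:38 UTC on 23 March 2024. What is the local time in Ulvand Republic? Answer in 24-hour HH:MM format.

1 September 2023 is a Friday, so the first Sunday is September 3.
1 March 2024 is a Friday, so the first Monday is March 4 and the fourth is March 25.
At the standard offset (UTC−08:00), 02:38 UTC − 8h = 18:38 Ulvand Republic standard time (rolling into the previous day, 22 March 2024).
Daylight saving runs 3 September 2023 – 25 March 2024; the standard-time date in Ulvand Republic, 22 March 2024, is inside that window, so Ulvand Republic is at UTC−07:00.
02:38 UTC − 7h = 19:38 local (rolling into the previous day, 22 March 2024).

19:38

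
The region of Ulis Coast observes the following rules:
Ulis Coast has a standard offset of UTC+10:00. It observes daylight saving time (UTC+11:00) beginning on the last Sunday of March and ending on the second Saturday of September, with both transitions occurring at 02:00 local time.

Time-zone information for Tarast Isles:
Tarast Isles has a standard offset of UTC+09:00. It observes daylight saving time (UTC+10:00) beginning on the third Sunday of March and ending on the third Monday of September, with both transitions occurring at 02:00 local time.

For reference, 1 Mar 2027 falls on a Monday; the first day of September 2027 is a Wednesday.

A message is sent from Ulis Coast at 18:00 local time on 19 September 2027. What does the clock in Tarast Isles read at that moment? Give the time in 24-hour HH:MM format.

18:00

1 March 2027 is a Monday, so Sundays fall on 7, 14, 21, 28; the last is March 28.
1 September 2027 is a Wednesday, so the first Saturday is September 4 and the second is September 11.
Daylight saving runs 28 March – 11 September; 19 September 2027 is outside that window, so Ulis Coast is on standard time at UTC+10:00.
18:00 Ulis Coast − 10h = 08:00 UTC.
1 March 2027 is a Monday, so the first Sunday is March 7 and the third is March 21.
1 September 2027 is a Wednesday, so the first Monday is September 6 and the third is September 20.
At the standard offset (UTC+09:00), 08:00 UTC + 9h = 17:00 Tarast Isles standard time.
The standard-time date in Tarast Isles, 19 September 2027, falls between 21 March and 20 September, so daylight saving is in effect and Tarast Isles is at UTC+10:00.
08:00 UTC + 10h = 18:00 Tarast Isles.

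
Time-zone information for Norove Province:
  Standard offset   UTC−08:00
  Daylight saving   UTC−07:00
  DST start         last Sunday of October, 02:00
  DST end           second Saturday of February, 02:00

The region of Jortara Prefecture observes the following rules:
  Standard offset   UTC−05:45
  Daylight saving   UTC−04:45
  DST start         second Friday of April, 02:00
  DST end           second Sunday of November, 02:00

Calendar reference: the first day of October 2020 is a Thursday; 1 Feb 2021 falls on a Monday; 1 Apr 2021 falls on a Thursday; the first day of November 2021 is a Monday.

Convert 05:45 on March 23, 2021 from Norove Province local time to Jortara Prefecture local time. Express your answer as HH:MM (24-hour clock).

08:00

1 October 2020 is a Thursday, so Sundays fall on 4, 11, 18, 25; the last is October 25.
1 February 2021 is a Monday, so the first Saturday is February 6 and the second is February 13.
March 23, 2021 is outside the daylight-saving period (25 October 2020 – 13 February 2021), so Norove Province is on standard time, UTC−08:00.
05:45 Norove Province + 8h = 13:45 UTC.
1 April 2021 is a Thursday, so the first Friday is April 2 and the second is April 9.
1 November 2021 is a Monday, so the first Sunday is November 7 and the second is November 14.
At the standard offset (UTC−05:45), 13:45 UTC − 5h45m = 08:00 Jortara Prefecture standard time.
The standard-time date in Jortara Prefecture, March 23, 2021, is outside the daylight-saving period (9 April – 14 November), so Jortara Prefecture is on standard time, UTC−05:45.
13:45 UTC − 5h45m = 08:00 Jortara Prefecture.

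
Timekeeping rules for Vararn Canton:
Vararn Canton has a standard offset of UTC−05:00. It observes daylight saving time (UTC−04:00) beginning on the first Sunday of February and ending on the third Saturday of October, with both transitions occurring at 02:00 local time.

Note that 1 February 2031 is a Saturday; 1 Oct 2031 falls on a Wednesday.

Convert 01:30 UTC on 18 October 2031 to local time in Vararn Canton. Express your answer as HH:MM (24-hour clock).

1 February 2031 is a Saturday, so the first Sunday is February 2.
1 October 2031 is a Wednesday, so the first Saturday is October 4 and the third is October 18.
At the standard offset (UTC−05:00), 01:30 UTC − 5h = 20:30 Vararn Canton standard time (rolling into the previous day, 17 October 2031).
Daylight saving runs 2 February – 18 October; the standard-time date in Vararn Canton, 17 October 2031, is inside that window, so Vararn Canton is at UTC−04:00.
01:30 UTC − 4h = 21:30 local (rolling into the previous day, 17 October 2031).

21:30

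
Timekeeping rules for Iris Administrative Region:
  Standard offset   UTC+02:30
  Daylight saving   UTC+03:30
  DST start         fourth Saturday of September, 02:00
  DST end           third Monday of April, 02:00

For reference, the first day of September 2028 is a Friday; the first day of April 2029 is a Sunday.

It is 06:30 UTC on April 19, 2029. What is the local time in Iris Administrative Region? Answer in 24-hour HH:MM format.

1 September 2028 is a Friday, so the first Saturday is September 2 and the fourth is September 23.
1 April 2029 is a Sunday, so the first Monday is April 2 and the third is April 16.
At the standard offset (UTC+02:30), 06:30 UTC + 2h30m = 09:00 Iris Administrative Region standard time.
The standard-time date in Iris Administrative Region, April 19, 2029, is outside the daylight-saving period (23 September 2028 – 16 April 2029), so Iris Administrative Region is on standard time, UTC+02:30.
06:30 UTC + 2h30m = 09:00 local.

09:00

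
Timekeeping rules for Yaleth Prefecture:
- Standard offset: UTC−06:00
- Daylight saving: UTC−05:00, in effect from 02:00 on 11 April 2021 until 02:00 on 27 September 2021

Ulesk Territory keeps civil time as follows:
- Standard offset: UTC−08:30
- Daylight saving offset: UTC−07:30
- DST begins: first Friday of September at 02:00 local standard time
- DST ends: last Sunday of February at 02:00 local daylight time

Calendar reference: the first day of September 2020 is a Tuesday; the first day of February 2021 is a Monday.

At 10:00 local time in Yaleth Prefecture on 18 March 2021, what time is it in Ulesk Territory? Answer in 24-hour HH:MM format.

18 March 2021 is outside the daylight-saving period (11 April – 27 September), so Yaleth Prefecture is on standard time, UTC−06:00.
10:00 Yaleth Prefecture + 6h = 16:00 UTC.
1 September 2020 is a Tuesday, so the first Friday is September 4.
1 February 2021 is a Monday, so Sundays fall on 7, 14, 21, 28; the last is February 28.
At the standard offset (UTC−08:30), 16:00 UTC − 8h30m = 07:30 Ulesk Territory standard time.
The standard-time date in Ulesk Territory, 18 March 2021, does not fall between 4 September 2020 and 28 February 2021, so daylight saving is not in effect and Ulesk Territory is at UTC−08:30.
16:00 UTC − 8h30m = 07:30 Ulesk Territory.

07:30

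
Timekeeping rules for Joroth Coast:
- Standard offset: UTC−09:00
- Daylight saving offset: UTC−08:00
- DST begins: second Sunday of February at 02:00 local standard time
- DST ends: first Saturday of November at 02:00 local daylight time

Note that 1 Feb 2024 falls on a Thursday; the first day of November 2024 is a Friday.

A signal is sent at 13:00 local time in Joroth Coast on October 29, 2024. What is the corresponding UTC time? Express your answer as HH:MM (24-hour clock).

1 February 2024 is a Thursday, so the first Sunday is February 4 and the second is February 11.
1 November 2024 is a Friday, so the first Saturday is November 2.
October 29, 2024 falls between 11 February and 2 November, so daylight saving is in effect and Joroth Coast is at UTC−08:00.
13:00 local + 8h = 21:00 UTC.

21:00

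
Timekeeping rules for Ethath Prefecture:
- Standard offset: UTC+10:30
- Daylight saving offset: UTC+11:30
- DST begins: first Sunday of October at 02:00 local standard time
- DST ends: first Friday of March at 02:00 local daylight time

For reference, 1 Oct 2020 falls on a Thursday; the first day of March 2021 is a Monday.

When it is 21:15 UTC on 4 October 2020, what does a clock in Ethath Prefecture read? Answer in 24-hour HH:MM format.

08:45

1 October 2020 is a Thursday, so the first Sunday is October 4.
1 March 2021 is a Monday, so the first Friday is March 5.
At the standard offset (UTC+10:30), 21:15 UTC + 10h30m = 07:45 Ethath Prefecture standard time (rolling into the next day, 5 October 2020).
The standard-time date in Ethath Prefecture, 5 October 2020, falls between 4 October 2020 and 5 March 2021, so daylight saving is in effect and Ethath Prefecture is at UTC+11:30.
21:15 UTC + 11h30m = 08:45 local (rolling into the next day, 5 October 2020).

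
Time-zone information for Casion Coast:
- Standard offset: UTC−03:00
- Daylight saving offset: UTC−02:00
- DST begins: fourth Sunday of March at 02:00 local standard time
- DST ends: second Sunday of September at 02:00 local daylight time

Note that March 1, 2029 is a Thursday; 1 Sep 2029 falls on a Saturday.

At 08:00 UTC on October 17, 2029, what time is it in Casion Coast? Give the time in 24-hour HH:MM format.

05:00

1 March 2029 is a Thursday, so the first Sunday is March 4 and the fourth is March 25.
1 September 2029 is a Saturday, so the first Sunday is September 2 and the second is September 9.
At the standard offset (UTC−03:00), 08:00 UTC − 3h = 05:00 Casion Coast standard time.
Daylight saving runs 25 March – 9 September; the standard-time date in Casion Coast, October 17, 2029, is outside that window, so Casion Coast is on standard time at UTC−03:00.
08:00 UTC − 3h = 05:00 local.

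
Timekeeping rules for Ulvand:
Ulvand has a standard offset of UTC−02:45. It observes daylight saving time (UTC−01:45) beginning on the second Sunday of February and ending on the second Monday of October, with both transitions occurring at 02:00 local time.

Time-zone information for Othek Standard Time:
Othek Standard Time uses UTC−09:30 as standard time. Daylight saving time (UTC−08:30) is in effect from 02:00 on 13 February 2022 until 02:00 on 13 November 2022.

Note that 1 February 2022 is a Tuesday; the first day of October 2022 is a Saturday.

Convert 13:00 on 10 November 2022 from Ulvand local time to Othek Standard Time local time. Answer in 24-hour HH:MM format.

07:15

1 February 2022 is a Tuesday, so the first Sunday is February 6 and the second is February 13.
1 October 2022 is a Saturday, so the first Monday is October 3 and the second is October 10.
Daylight saving runs 13 February – 10 October; 10 November 2022 is outside that window, so Ulvand is on standard time at UTC−02:45.
13:00 Ulvand + 2h45m = 15:45 UTC.
At the standard offset (UTC−09:30), 15:45 UTC − 9h30m = 06:15 Othek Standard Time standard time.
The standard-time date in Othek Standard Time, 10 November 2022, lies within the daylight-saving period (13 February – 13 November), so Othek Standard Time is on daylight time, UTC−08:30.
15:45 UTC − 8h30m = 07:15 Othek Standard Time.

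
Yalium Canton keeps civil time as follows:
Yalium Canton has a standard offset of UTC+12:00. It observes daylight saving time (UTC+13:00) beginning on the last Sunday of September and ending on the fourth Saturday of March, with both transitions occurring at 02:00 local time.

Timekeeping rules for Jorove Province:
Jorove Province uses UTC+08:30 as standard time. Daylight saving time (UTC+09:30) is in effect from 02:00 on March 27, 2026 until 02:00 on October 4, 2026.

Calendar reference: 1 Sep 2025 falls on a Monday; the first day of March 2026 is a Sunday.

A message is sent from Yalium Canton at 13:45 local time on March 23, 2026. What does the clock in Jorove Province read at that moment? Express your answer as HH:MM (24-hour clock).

1 September 2025 is a Monday, so Sundays fall on 7, 14, 21, 28; the last is September 28.
1 March 2026 is a Sunday, so the first Saturday is March 7 and the fourth is March 28.
March 23, 2026 lies within the daylight-saving period (28 September 2025 – 28 March 2026), so Yalium Canton is on daylight time, UTC+13:00.
13:45 Yalium Canton − 13h = 00:45 UTC.
At the standard offset (UTC+08:30), 00:45 UTC + 8h30m = 09:15 Jorove Province standard time.
Daylight saving runs 27 March – 4 October; the standard-time date in Jorove Province, March 23, 2026, is outside that window, so Jorove Province is on standard time at UTC+08:30.
00:45 UTC + 8h30m = 09:15 Jorove Province.

09:15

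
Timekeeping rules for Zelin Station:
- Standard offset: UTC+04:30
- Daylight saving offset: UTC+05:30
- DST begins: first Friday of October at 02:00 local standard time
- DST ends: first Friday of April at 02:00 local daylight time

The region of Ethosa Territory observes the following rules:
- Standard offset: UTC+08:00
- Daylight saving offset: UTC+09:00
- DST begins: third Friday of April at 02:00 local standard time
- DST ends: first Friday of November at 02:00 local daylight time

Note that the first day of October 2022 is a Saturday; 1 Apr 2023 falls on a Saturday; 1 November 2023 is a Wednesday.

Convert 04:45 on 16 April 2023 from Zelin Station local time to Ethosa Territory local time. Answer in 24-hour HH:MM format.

1 October 2022 is a Saturday, so the first Friday is October 7.
1 April 2023 is a Saturday, so the first Friday is April 7.
Daylight saving runs 7 October 2022 – 7 April 2023; 16 April 2023 is outside that window, so Zelin Station is on standard time at UTC+04:30.
04:45 Zelin Station − 4h30m = 00:15 UTC.
1 April 2023 is a Saturday, so the first Friday is April 7 and the third is April 21.
1 November 2023 is a Wednesday, so the first Friday is November 3.
At the standard offset (UTC+08:00), 00:15 UTC + 8h = 08:15 Ethosa Territory standard time.
The standard-time date in Ethosa Territory, 16 April 2023, does not fall between 21 April and 3 November, so daylight saving is not in effect and Ethosa Territory is at UTC+08:00.
00:15 UTC + 8h = 08:15 Ethosa Territory.

08:15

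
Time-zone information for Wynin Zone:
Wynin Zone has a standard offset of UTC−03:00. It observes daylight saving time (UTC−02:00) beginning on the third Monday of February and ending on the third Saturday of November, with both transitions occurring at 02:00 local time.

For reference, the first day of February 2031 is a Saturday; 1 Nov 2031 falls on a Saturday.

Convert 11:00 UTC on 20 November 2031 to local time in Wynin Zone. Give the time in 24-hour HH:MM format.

08:00

1 February 2031 is a Saturday, so the first Monday is February 3 and the third is February 17.
1 November 2031 is a Saturday, so the first Saturday is November 1 and the third is November 15.
At the standard offset (UTC−03:00), 11:00 UTC − 3h = 08:00 Wynin Zone standard time.
The standard-time date in Wynin Zone, 20 November 2031, is outside the daylight-saving period (17 February – 15 November), so Wynin Zone is on standard time, UTC−03:00.
11:00 UTC − 3h = 08:00 local.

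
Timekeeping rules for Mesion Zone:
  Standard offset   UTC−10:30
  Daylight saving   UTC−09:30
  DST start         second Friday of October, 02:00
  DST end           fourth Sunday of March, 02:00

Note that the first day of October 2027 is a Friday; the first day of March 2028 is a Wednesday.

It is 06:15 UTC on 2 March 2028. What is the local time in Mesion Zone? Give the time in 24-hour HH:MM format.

20:45

1 October 2027 is a Friday, so the first Friday is October 1 and the second is October 8.
1 March 2028 is a Wednesday, so the first Sunday is March 5 and the fourth is March 26.
At the standard offset (UTC−10:30), 06:15 UTC − 10h30m = 19:45 Mesion Zone standard time (rolling into the previous day, 1 March 2028).
The standard-time date in Mesion Zone, 1 March 2028, lies within the daylight-saving period (8 October 2027 – 26 March 2028), so Mesion Zone is on daylight time, UTC−09:30.
06:15 UTC − 9h30m = 20:45 local (rolling into the previous day, 1 March 2028).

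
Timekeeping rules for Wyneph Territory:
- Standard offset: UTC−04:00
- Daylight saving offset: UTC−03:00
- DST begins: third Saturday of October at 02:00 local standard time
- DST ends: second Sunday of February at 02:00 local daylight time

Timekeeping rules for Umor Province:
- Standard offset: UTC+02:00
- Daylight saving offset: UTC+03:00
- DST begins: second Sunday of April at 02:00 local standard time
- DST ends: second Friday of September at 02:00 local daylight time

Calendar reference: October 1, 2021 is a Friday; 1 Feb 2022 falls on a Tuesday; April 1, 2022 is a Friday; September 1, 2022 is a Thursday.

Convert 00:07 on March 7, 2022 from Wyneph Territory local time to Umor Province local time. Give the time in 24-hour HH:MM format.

06:07

1 October 2021 is a Friday, so the first Saturday is October 2 and the third is October 16.
1 February 2022 is a Tuesday, so the first Sunday is February 6 and the second is February 13.
Daylight saving runs 16 October 2021 – 13 February 2022; March 7, 2022 is outside that window, so Wyneph Territory is on standard time at UTC−04:00.
00:07 Wyneph Territory + 4h = 04:07 UTC.
1 April 2022 is a Friday, so the first Sunday is April 3 and the second is April 10.
1 September 2022 is a Thursday, so the first Friday is September 2 and the second is September 9.
At the standard offset (UTC+02:00), 04:07 UTC + 2h = 06:07 Umor Province standard time.
The standard-time date in Umor Province, March 7, 2022, is outside the daylight-saving period (10 April – 9 September), so Umor Province is on standard time, UTC+02:00.
04:07 UTC + 2h = 06:07 Umor Province.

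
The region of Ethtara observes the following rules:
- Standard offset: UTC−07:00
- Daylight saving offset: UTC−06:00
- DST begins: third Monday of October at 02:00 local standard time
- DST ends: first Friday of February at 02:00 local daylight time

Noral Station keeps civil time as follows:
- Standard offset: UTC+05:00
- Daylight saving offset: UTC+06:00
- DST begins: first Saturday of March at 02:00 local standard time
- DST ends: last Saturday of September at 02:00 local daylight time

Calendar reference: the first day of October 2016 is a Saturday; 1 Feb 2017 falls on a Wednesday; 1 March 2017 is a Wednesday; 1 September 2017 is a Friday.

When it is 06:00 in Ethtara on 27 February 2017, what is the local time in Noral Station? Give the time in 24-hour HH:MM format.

1 October 2016 is a Saturday, so the first Monday is October 3 and the third is October 17.
1 February 2017 is a Wednesday, so the first Friday is February 3.
27 February 2017 does not fall between 17 October 2016 and 3 February 2017, so daylight saving is not in effect and Ethtara is at UTC−07:00.
06:00 Ethtara + 7h = 13:00 UTC.
1 March 2017 is a Wednesday, so the first Saturday is March 4.
1 September 2017 is a Friday, so Saturdays fall on 2, 9, 16, 23, 30; the last is September 30.
At the standard offset (UTC+05:00), 13:00 UTC + 5h = 18:00 Noral Station standard time.
The standard-time date in Noral Station, 27 February 2017, is outside the daylight-saving period (4 March – 30 September), so Noral Station is on standard time, UTC+05:00.
13:00 UTC + 5h = 18:00 Noral Station.

18:00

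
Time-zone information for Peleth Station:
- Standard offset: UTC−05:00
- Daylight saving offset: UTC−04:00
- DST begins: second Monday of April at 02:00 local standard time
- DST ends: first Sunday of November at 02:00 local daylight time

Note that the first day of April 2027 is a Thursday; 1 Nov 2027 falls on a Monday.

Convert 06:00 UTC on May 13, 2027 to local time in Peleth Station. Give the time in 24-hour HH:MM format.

1 April 2027 is a Thursday, so the first Monday is April 5 and the second is April 12.
1 November 2027 is a Monday, so the first Sunday is November 7.
At the standard offset (UTC−05:00), 06:00 UTC − 5h = 01:00 Peleth Station standard time.
The standard-time date in Peleth Station, May 13, 2027, falls between 12 April and 7 November, so daylight saving is in effect and Peleth Station is at UTC−04:00.
06:00 UTC − 4h = 02:00 local.

02:00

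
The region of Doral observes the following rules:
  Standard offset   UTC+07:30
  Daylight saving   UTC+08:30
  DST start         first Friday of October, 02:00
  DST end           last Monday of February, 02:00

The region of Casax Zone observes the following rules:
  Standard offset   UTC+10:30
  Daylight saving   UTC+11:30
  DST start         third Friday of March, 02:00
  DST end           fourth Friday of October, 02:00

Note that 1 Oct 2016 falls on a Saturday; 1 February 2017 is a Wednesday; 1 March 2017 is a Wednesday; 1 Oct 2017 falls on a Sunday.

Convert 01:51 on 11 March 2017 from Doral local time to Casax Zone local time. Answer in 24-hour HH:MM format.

04:51

1 October 2016 is a Saturday, so the first Friday is October 7.
1 February 2017 is a Wednesday, so Mondays fall on 6, 13, 20, 27; the last is February 27.
11 March 2017 is outside the daylight-saving period (7 October 2016 – 27 February 2017), so Doral is on standard time, UTC+07:30.
01:51 Doral − 7h30m = 18:21 UTC (rolling into the previous day, 10 March 2017).
1 March 2017 is a Wednesday, so the first Friday is March 3 and the third is March 17.
1 October 2017 is a Sunday, so the first Friday is October 6 and the fourth is October 27.
At the standard offset (UTC+10:30), 18:21 UTC + 10h30m = 04:51 Casax Zone standard time (rolling into the next day, 11 March 2017).
The standard-time date in Casax Zone, 11 March 2017, is outside the daylight-saving period (17 March – 27 October), so Casax Zone is on standard time, UTC+10:30.
18:21 UTC + 10h30m = 04:51 Casax Zone (rolling into the next day, 11 March 2017).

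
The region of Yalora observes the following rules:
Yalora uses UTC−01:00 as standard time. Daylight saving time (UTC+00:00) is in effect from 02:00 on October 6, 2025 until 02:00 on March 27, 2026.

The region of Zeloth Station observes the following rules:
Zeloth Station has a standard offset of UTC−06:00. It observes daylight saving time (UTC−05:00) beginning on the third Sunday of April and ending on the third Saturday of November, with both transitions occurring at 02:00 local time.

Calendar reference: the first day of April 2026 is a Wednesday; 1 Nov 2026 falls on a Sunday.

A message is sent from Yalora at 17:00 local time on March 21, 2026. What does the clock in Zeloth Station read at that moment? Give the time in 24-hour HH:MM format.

11:00

March 21, 2026 falls between 6 October 2025 and 27 March 2026, so daylight saving is in effect and Yalora is at UTC+00:00.
17:00 Yalora − 0h = 17:00 UTC.
1 April 2026 is a Wednesday, so the first Sunday is April 5 and the third is April 19.
1 November 2026 is a Sunday, so the first Saturday is November 7 and the third is November 21.
At the standard offset (UTC−06:00), 17:00 UTC − 6h = 11:00 Zeloth Station standard time.
Daylight saving runs 19 April – 21 November; the standard-time date in Zeloth Station, March 21, 2026, is outside that window, so Zeloth Station is on standard time at UTC−06:00.
17:00 UTC − 6h = 11:00 Zeloth Station.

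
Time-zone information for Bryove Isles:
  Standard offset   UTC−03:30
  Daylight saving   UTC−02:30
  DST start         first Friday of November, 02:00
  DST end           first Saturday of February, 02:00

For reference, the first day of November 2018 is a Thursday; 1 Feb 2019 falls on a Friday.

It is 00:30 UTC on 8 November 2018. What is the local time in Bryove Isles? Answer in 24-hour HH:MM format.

1 November 2018 is a Thursday, so the first Friday is November 2.
1 February 2019 is a Friday, so the first Saturday is February 2.
At the standard offset (UTC−03:30), 00:30 UTC − 3h30m = 21:00 Bryove Isles standard time (rolling into the previous day, 7 November 2018).
Daylight saving runs 2 November 2018 – 2 February 2019; the standard-time date in Bryove Isles, 7 November 2018, is inside that window, so Bryove Isles is at UTC−02:30.
00:30 UTC − 2h30m = 22:00 local (rolling into the previous day, 7 November 2018).

22:00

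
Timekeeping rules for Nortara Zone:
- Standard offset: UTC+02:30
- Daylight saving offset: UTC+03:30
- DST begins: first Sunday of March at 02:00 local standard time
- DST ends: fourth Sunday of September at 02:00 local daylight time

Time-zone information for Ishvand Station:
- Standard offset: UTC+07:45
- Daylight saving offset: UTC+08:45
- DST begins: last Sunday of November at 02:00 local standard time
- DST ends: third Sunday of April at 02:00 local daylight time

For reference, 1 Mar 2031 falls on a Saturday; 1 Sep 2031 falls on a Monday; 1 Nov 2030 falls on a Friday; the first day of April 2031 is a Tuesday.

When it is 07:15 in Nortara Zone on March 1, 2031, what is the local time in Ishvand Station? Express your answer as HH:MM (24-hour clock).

1 March 2031 is a Saturday, so the first Sunday is March 2.
1 September 2031 is a Monday, so the first Sunday is September 7 and the fourth is September 28.
March 1, 2031 does not fall between 2 March and 28 September, so daylight saving is not in effect and Nortara Zone is at UTC+02:30.
07:15 Nortara Zone − 2h30m = 04:45 UTC.
1 November 2030 is a Friday, so Sundays fall on 3, 10, 17, 24; the last is November 24.
1 April 2031 is a Tuesday, so the first Sunday is April 6 and the third is April 20.
At the standard offset (UTC+07:45), 04:45 UTC + 7h45m = 12:30 Ishvand Station standard time.
The standard-time date in Ishvand Station, March 1, 2031, lies within the daylight-saving period (24 November 2030 – 20 April 2031), so Ishvand Station is on daylight time, UTC+08:45.
04:45 UTC + 8h45m = 13:30 Ishvand Station.

13:30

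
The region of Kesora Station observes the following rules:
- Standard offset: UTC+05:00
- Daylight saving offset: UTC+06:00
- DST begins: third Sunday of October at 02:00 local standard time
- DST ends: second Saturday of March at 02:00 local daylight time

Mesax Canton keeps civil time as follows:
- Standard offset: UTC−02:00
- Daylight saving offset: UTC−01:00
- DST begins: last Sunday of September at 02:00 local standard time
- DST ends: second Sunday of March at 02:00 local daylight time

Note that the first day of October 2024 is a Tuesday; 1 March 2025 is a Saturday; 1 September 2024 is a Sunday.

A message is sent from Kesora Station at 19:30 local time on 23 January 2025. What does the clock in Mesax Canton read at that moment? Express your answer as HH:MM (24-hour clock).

12:30

1 October 2024 is a Tuesday, so the first Sunday is October 6 and the third is October 20.
1 March 2025 is a Saturday, so the first Saturday is March 1 and the second is March 8.
Daylight saving runs 20 October 2024 – 8 March 2025; 23 January 2025 is inside that window, so Kesora Station is at UTC+06:00.
19:30 Kesora Station − 6h = 13:30 UTC.
1 September 2024 is a Sunday, so Sundays fall on 1, 8, 15, 22, 29; the last is September 29.
1 March 2025 is a Saturday, so the first Sunday is March 2 and the second is March 9.
At the standard offset (UTC−02:00), 13:30 UTC − 2h = 11:30 Mesax Canton standard time.
The standard-time date in Mesax Canton, 23 January 2025, falls between 29 September 2024 and 9 March 2025, so daylight saving is in effect and Mesax Canton is at UTC−01:00.
13:30 UTC − 1h = 12:30 Mesax Canton.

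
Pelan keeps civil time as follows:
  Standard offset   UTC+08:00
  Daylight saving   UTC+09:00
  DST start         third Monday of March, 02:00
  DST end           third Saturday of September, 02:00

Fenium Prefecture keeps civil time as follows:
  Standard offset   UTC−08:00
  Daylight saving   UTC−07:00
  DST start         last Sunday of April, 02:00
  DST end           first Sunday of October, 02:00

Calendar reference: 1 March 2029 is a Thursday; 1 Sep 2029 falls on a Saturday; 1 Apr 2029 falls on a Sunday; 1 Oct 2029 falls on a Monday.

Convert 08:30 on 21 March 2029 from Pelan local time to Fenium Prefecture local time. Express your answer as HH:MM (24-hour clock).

15:30

1 March 2029 is a Thursday, so the first Monday is March 5 and the third is March 19.
1 September 2029 is a Saturday, so the first Saturday is September 1 and the third is September 15.
Daylight saving runs 19 March – 15 September; 21 March 2029 is inside that window, so Pelan is at UTC+09:00.
08:30 Pelan − 9h = 23:30 UTC (rolling into the previous day, 20 March 2029).
1 April 2029 is a Sunday, so Sundays fall on 1, 8, 15, 22, 29; the last is April 29.
1 October 2029 is a Monday, so the first Sunday is October 7.
At the standard offset (UTC−08:00), 23:30 UTC − 8h = 15:30 Fenium Prefecture standard time.
The standard-time date in Fenium Prefecture, 20 March 2029, is outside the daylight-saving period (29 April – 7 October), so Fenium Prefecture is on standard time, UTC−08:00.
23:30 UTC − 8h = 15:30 Fenium Prefecture.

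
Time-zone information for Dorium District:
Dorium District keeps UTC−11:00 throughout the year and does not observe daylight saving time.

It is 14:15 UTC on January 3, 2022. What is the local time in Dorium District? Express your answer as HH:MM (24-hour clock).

Dorium District has no daylight saving, so its offset is UTC−11:00 year-round.
14:15 UTC − 11h = 03:15 local.

03:15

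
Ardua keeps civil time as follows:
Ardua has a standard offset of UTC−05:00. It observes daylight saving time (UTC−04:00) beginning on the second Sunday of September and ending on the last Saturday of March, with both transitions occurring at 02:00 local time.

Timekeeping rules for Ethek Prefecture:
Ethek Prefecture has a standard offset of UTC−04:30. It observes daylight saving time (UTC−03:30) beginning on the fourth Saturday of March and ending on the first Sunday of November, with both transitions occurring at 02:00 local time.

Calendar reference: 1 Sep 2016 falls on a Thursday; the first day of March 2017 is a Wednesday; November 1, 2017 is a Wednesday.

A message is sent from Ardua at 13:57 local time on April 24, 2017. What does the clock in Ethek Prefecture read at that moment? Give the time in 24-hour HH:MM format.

1 September 2016 is a Thursday, so the first Sunday is September 4 and the second is September 11.
1 March 2017 is a Wednesday, so Saturdays fall on 4, 11, 18, 25; the last is March 25.
April 24, 2017 does not fall between 11 September 2016 and 25 March 2017, so daylight saving is not in effect and Ardua is at UTC−05:00.
13:57 Ardua + 5h = 18:57 UTC.
1 March 2017 is a Wednesday, so the first Saturday is March 4 and the fourth is March 25.
1 November 2017 is a Wednesday, so the first Sunday is November 5.
At the standard offset (UTC−04:30), 18:57 UTC − 4h30m = 14:27 Ethek Prefecture standard time.
The standard-time date in Ethek Prefecture, April 24, 2017, falls between 25 March and 5 November, so daylight saving is in effect and Ethek Prefecture is at UTC−03:30.
18:57 UTC − 3h30m = 15:27 Ethek Prefecture.

15:27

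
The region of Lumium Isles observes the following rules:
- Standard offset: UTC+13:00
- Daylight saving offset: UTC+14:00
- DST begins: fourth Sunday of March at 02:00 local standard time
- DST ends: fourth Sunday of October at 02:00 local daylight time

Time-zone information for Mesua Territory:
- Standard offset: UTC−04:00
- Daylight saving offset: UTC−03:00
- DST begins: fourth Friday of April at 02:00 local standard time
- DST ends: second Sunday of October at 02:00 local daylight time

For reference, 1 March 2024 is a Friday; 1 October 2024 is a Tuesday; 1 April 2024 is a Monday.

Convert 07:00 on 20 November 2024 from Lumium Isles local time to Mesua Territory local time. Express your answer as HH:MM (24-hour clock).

14:00

1 March 2024 is a Friday, so the first Sunday is March 3 and the fourth is March 24.
1 October 2024 is a Tuesday, so the first Sunday is October 6 and the fourth is October 27.
20 November 2024 does not fall between 24 March and 27 October, so daylight saving is not in effect and Lumium Isles is at UTC+13:00.
07:00 Lumium Isles − 13h = 18:00 UTC (rolling into the previous day, 19 November 2024).
1 April 2024 is a Monday, so the first Friday is April 5 and the fourth is April 26.
1 October 2024 is a Tuesday, so the first Sunday is October 6 and the second is October 13.
At the standard offset (UTC−04:00), 18:00 UTC − 4h = 14:00 Mesua Territory standard time.
The standard-time date in Mesua Territory, 19 November 2024, does not fall between 26 April and 13 October, so daylight saving is not in effect and Mesua Territory is at UTC−04:00.
18:00 UTC − 4h = 14:00 Mesua Territory.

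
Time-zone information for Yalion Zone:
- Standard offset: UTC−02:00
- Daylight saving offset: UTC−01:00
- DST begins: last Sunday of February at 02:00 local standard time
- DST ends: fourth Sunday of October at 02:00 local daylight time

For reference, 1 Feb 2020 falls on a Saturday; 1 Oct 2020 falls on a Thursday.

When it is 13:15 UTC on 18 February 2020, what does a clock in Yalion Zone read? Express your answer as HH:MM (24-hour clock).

11:15

1 February 2020 is a Saturday, so Sundays fall on 2, 9, 16, 23; the last is February 23.
1 October 2020 is a Thursday, so the first Sunday is October 4 and the fourth is October 25.
At the standard offset (UTC−02:00), 13:15 UTC − 2h = 11:15 Yalion Zone standard time.
The standard-time date in Yalion Zone, 18 February 2020, is outside the daylight-saving period (23 February – 25 October), so Yalion Zone is on standard time, UTC−02:00.
13:15 UTC − 2h = 11:15 local.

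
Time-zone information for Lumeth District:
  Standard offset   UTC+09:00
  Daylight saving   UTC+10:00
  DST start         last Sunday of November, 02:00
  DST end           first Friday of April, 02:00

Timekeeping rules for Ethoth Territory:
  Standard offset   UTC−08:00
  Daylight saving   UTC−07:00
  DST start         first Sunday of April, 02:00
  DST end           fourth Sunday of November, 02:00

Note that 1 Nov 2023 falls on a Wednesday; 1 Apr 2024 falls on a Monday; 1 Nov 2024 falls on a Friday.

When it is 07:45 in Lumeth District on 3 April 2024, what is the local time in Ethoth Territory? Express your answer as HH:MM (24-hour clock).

13:45

1 November 2023 is a Wednesday, so Sundays fall on 5, 12, 19, 26; the last is November 26.
1 April 2024 is a Monday, so the first Friday is April 5.
3 April 2024 falls between 26 November 2023 and 5 April 2024, so daylight saving is in effect and Lumeth District is at UTC+10:00.
07:45 Lumeth District − 10h = 21:45 UTC (rolling into the previous day, 2 April 2024).
1 April 2024 is a Monday, so the first Sunday is April 7.
1 November 2024 is a Friday, so the first Sunday is November 3 and the fourth is November 24.
At the standard offset (UTC−08:00), 21:45 UTC − 8h = 13:45 Ethoth Territory standard time.
The standard-time date in Ethoth Territory, 2 April 2024, is outside the daylight-saving period (7 April – 24 November), so Ethoth Territory is on standard time, UTC−08:00.
21:45 UTC − 8h = 13:45 Ethoth Territory.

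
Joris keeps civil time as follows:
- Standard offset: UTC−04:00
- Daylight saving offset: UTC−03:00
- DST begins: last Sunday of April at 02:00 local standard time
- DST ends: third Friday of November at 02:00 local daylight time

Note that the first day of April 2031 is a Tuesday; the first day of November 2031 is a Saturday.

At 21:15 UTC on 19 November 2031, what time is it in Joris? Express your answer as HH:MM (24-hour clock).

18:15

1 April 2031 is a Tuesday, so Sundays fall on 6, 13, 20, 27; the last is April 27.
1 November 2031 is a Saturday, so the first Friday is November 7 and the third is November 21.
At the standard offset (UTC−04:00), 21:15 UTC − 4h = 17:15 Joris standard time.
Daylight saving runs 27 April – 21 November; the standard-time date in Joris, 19 November 2031, is inside that window, so Joris is at UTC−03:00.
21:15 UTC − 3h = 18:15 local.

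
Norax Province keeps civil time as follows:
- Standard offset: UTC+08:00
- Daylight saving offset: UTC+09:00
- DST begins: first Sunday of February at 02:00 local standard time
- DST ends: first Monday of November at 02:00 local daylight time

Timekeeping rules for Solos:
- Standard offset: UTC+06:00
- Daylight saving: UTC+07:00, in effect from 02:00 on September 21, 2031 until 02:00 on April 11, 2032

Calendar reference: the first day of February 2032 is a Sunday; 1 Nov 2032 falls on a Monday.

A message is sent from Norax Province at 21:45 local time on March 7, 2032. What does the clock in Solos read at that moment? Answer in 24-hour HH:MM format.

1 February 2032 is a Sunday, so the first Sunday is February 1.
1 November 2032 is a Monday, so the first Monday is November 1.
Daylight saving runs 1 February – 1 November; March 7, 2032 is inside that window, so Norax Province is at UTC+09:00.
21:45 Norax Province − 9h = 12:45 UTC.
At the standard offset (UTC+06:00), 12:45 UTC + 6h = 18:45 Solos standard time.
The standard-time date in Solos, March 7, 2032, falls between 21 September 2031 and 11 April 2032, so daylight saving is in effect and Solos is at UTC+07:00.
12:45 UTC + 7h = 19:45 Solos.

19:45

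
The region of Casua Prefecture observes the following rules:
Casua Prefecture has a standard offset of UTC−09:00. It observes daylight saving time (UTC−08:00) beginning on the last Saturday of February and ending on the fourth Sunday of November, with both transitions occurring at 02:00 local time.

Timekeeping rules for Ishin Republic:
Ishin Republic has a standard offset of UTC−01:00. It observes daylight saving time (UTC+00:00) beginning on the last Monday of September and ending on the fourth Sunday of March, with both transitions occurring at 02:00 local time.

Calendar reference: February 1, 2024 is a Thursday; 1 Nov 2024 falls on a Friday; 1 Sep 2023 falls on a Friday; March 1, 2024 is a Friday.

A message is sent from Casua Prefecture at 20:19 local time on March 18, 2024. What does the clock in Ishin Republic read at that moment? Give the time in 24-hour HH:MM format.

04:19

1 February 2024 is a Thursday, so Saturdays fall on 3, 10, 17, 24; the last is February 24.
1 November 2024 is a Friday, so the first Sunday is November 3 and the fourth is November 24.
March 18, 2024 falls between 24 February and 24 November, so daylight saving is in effect and Casua Prefecture is at UTC−08:00.
20:19 Casua Prefecture + 8h = 04:19 UTC (rolling into the next day, 19 March 2024).
1 September 2023 is a Friday, so Mondays fall on 4, 11, 18, 25; the last is September 25.
1 March 2024 is a Friday, so the first Sunday is March 3 and the fourth is March 24.
At the standard offset (UTC−01:00), 04:19 UTC − 1h = 03:19 Ishin Republic standard time.
The standard-time date in Ishin Republic, March 19, 2024, lies within the daylight-saving period (25 September 2023 – 24 March 2024), so Ishin Republic is on daylight time, UTC+00:00.
04:19 UTC + 0h = 04:19 Ishin Republic.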